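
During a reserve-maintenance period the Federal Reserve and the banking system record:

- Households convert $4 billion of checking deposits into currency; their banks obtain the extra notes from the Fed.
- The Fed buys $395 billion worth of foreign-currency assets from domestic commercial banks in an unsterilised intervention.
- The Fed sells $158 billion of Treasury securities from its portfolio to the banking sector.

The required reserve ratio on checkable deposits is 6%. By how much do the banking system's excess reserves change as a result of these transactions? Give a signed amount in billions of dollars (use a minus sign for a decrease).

Currency withdrawal $4 billion: reserves −$4B, deposits −$4B.
FX purchase $395 billion: reserves +$395B, deposits 0.
OMO sale (to banks) $158 billion: reserves −$158B, deposits 0.
Totals: Δreserves = +$233B, Δdeposits = −$4B.
Δrequired reserves = 6% × −$4B = −$0.24B.
Δexcess reserves = Δreserves − Δrequired = +$233B − (−$0.24B) = +$233.24 billion.

+$233.24 billion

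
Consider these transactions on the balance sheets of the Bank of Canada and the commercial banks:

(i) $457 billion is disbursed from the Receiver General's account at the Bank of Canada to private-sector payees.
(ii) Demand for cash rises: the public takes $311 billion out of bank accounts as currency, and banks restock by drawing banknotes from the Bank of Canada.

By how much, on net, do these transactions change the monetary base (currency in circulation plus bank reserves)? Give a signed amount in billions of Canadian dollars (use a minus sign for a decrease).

Bank of Canada balance sheet:
  Assets:      no change
  Liabilities: Bank reserves +$146B, Currency in circulation +$311B, Government deposits −$457B
Monetary base = currency + reserves: +$311B + (+$146B) = +$457 billion.

+$457 billion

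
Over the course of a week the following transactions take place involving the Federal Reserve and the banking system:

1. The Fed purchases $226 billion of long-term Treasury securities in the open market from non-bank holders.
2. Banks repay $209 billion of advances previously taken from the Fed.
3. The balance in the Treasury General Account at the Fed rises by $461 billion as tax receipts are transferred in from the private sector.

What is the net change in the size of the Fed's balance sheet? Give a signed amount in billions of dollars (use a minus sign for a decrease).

Fed balance sheet:
  Assets:      Securities +$226B, Loans to banks −$209B
  Liabilities: Bank reserves −$444B, Government deposits +$461B
Commercial banking system:
  Assets:      Reserves at CB −$444B
  Liabilities: Checkable deposits −$235B, Borrowings from CB −$209B
Change in total Fed assets = +$17 billion.

+$17 billion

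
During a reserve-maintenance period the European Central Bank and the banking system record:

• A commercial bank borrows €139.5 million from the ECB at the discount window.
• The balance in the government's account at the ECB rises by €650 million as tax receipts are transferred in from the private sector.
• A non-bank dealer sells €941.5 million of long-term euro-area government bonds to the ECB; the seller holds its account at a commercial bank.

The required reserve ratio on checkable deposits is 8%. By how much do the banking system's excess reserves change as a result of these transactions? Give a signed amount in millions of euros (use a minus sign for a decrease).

+€407.68 million

Discount-window loan €139.5 million: reserves +€139.5M, deposits 0.
Government account inflow €650 million: reserves −€650M, deposits −€650M.
Asset purchase (from non-banks) €941.5 million: reserves +€941.5M, deposits +€941.5M.
Totals: Δreserves = +€431M, Δdeposits = +€291.5M.
Δrequired reserves = 8% × +€291.5M = +€23.32M.
Δexcess reserves = Δreserves − Δrequired = +€431M − (+€23.32M) = +€407.68 million.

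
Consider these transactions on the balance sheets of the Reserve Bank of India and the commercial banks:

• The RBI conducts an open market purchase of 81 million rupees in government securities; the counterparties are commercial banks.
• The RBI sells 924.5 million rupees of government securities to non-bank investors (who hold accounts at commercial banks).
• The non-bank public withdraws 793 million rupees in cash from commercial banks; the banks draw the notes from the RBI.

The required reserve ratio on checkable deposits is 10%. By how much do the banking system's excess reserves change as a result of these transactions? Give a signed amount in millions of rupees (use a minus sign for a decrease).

OMO purchase (from banks) 81 million rupees: reserves +81M, deposits 0.
Asset sale (to non-banks) 924.5 million rupees: reserves −924.5M, deposits −924.5M.
Currency withdrawal 793 million rupees: reserves −793M, deposits −793M.
Totals: Δreserves = −1636.5M, Δdeposits = −1717.5M.
Δrequired reserves = 10% × −1717.5M = −171.75M.
Δexcess reserves = Δreserves − Δrequired = −1636.5M − (−171.75M) = -1464.75 million.

-1464.75 million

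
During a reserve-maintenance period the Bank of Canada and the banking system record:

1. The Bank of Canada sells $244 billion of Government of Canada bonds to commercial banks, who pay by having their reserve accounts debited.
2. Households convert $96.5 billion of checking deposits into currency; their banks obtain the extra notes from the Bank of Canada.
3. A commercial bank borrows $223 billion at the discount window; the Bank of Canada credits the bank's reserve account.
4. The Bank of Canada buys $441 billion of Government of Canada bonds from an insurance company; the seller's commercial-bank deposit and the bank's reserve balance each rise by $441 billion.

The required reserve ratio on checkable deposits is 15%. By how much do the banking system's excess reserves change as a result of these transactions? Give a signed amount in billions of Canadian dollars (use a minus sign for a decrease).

+$271.825 billion

OMO sale (to banks) $244 billion: reserves −$244B, deposits 0.
Currency withdrawal $96.5 billion: reserves −$96.5B, deposits −$96.5B.
Discount-window loan $223 billion: reserves +$223B, deposits 0.
Asset purchase (from non-banks) $441 billion: reserves +$441B, deposits +$441B.
Totals: Δreserves = +$323.5B, Δdeposits = +$344.5B.
Δrequired reserves = 15% × +$344.5B = +$51.675B.
Δexcess reserves = Δreserves − Δrequired = +$323.5B − (+$51.675B) = +$271.825 billion.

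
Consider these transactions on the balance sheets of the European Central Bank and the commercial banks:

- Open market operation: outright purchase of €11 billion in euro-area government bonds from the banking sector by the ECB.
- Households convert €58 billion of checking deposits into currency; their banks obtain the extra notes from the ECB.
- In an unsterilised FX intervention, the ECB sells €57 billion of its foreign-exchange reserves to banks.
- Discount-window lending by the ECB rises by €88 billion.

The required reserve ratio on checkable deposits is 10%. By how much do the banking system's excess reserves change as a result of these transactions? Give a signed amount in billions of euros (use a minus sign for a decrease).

-€10.2 billion

OMO purchase (from banks) €11 billion: reserves +€11B, deposits 0.
Currency withdrawal €58 billion: reserves −€58B, deposits −€58B.
FX sale €57 billion: reserves −€57B, deposits 0.
Discount-window loan €88 billion: reserves +€88B, deposits 0.
Totals: Δreserves = −€16B, Δdeposits = −€58B.
Δrequired reserves = 10% × −€58B = −€5.8B.
Δexcess reserves = Δreserves − Δrequired = −€16B − (−€5.8B) = -€10.2 billion.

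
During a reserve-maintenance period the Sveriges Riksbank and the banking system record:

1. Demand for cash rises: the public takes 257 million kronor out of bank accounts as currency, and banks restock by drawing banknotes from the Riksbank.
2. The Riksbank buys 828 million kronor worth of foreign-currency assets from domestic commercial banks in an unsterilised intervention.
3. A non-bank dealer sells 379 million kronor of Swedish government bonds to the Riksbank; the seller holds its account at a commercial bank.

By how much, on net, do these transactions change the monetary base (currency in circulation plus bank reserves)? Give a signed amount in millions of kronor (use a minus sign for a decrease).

+1207 million

Riksbank balance sheet:
  Assets:      Securities +379M, Foreign assets +828M
  Liabilities: Bank reserves +950M, Currency in circulation +257M
Commercial banking system:
  Assets:      Reserves at CB +950M, Foreign assets −828M
  Liabilities: Checkable deposits +122M
Monetary base = currency + reserves: +257M + (+950M) = +1207 million.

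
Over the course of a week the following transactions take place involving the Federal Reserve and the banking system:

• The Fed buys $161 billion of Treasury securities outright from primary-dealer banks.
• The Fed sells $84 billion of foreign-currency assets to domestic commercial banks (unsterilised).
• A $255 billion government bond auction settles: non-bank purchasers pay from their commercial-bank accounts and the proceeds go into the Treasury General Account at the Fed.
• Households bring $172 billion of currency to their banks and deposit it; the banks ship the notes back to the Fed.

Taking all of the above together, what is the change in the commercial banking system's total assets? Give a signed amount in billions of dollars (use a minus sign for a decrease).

OMO purchase (from banks) $161 billion: just an asset swap on bank balance sheets → 0.
FX sale $84 billion: just an asset swap on bank balance sheets → 0.
Government account inflow $255 billion: bank balance sheets shrink → −$255B.
Currency deposit $172 billion: bank balance sheets expand → +$172B.
Net: 0 + 0 − 255 + 172 = -$83 billion.

-$83 billion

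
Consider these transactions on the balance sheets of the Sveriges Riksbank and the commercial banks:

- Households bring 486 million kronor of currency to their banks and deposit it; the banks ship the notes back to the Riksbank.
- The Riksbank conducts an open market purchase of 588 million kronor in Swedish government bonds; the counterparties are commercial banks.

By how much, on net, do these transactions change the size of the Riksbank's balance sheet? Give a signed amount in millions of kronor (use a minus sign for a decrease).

+588 million

Currency deposit 486 million kronor: only the composition of liabilities changes → 0.
OMO purchase (from banks) 588 million kronor: a Riksbank asset is acquired → +588M.
Net: 0 + 588 = +588 million.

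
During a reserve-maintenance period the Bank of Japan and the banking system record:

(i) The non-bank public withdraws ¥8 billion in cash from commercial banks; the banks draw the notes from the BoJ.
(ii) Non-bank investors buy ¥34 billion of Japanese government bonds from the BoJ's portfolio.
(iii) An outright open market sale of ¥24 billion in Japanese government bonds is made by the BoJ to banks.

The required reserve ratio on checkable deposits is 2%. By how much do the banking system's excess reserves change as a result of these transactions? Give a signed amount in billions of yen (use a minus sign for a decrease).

Currency withdrawal ¥8 billion: reserves −¥8B, deposits −¥8B.
Asset sale (to non-banks) ¥34 billion: reserves −¥34B, deposits −¥34B.
OMO sale (to banks) ¥24 billion: reserves −¥24B, deposits 0.
Totals: Δreserves = −¥66B, Δdeposits = −¥42B.
Δrequired reserves = 2% × −¥42B = −¥0.84B.
Δexcess reserves = Δreserves − Δrequired = −¥66B − (−¥0.84B) = -¥65.16 billion.

-¥65.16 billion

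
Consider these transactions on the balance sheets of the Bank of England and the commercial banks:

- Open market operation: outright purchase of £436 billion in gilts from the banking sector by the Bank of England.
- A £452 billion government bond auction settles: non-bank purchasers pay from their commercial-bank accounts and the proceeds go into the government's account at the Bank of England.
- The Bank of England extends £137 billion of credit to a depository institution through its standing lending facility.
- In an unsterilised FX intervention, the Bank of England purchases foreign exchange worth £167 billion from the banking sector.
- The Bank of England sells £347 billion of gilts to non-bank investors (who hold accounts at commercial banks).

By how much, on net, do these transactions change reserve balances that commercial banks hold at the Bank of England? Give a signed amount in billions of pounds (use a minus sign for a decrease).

-£59 billion

OMO purchase (from banks) £436 billion: the Bank of England pays by crediting reserve accounts → +£436B.
Government account inflow £452 billion: funds move from bank reserves into the government account → −£452B.
Discount-window loan £137 billion: the loan is credited to the bank's reserve account → +£137B.
FX purchase £167 billion: the Bank of England pays by crediting reserve accounts → +£167B.
Asset sale (to non-banks) £347 billion: the non-bank buyers' banks settle from reserves → −£347B.
Net: 436 − 452 + 137 + 167 − 347 = -£59 billion.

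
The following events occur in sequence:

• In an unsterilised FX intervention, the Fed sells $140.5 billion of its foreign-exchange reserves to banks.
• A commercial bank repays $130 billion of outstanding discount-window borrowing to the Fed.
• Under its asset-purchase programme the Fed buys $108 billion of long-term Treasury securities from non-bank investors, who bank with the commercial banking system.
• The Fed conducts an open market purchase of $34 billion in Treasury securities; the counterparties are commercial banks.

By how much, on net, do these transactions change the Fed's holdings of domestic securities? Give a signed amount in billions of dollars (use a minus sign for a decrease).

+$142 billion

FX sale $140.5 billion: the Fed's securities portfolio is untouched → 0.
Discount-window repayment $130 billion: the Fed's securities portfolio is untouched → 0.
Asset purchase (from non-banks) $108 billion: securities added to the Fed's portfolio → +$108B.
OMO purchase (from banks) $34 billion: securities added to the Fed's portfolio → +$34B.
Net: 0 + 0 + 108 + 34 = +$142 billion.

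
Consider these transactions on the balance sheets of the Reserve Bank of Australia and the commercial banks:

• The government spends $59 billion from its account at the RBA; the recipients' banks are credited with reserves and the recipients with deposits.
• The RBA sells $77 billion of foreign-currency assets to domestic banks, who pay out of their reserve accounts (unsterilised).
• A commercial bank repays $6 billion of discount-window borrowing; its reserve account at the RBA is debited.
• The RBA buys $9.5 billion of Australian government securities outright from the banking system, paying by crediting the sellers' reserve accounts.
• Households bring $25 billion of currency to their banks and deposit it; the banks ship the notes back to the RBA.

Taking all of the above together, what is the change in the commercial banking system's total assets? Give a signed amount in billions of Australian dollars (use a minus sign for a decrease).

RBA balance sheet:
  Assets:      Securities +$9.5B, Loans to banks −$6B, Foreign assets −$77B
  Liabilities: Bank reserves +$10.5B, Currency in circulation −$25B, Government deposits −$59B
Commercial banking system:
  Assets:      Reserves at CB +$10.5B, Securities −$9.5B, Foreign assets +$77B
  Liabilities: Checkable deposits +$84B, Borrowings from CB −$6B
Change in total bank assets = +$78 billion.

+$78 billion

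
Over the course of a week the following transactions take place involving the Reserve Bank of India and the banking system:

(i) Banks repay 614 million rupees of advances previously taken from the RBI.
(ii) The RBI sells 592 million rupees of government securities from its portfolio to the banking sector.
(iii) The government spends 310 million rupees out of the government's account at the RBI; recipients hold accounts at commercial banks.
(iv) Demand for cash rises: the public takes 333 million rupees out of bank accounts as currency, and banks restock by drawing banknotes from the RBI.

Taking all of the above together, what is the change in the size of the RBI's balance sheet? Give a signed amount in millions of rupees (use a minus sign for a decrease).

Discount-window repayment 614 million rupees: an RBI asset is shed → −614M.
OMO sale (to banks) 592 million rupees: an RBI asset is shed → −592M.
Government spending 310 million rupees: only the composition of liabilities changes → 0.
Currency withdrawal 333 million rupees: only the composition of liabilities changes → 0.
Net: −614 − 592 + 0 + 0 = -1206 million.

-1206 million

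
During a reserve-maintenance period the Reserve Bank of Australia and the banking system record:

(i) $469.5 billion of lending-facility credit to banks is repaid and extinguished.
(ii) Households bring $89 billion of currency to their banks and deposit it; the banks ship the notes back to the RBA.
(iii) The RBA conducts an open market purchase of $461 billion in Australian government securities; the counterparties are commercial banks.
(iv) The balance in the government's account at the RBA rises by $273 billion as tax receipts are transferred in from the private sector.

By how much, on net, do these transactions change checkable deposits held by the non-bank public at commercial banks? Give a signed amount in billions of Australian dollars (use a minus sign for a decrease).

-$184 billion

Discount-window repayment $469.5 billion: the counterparty is a bank, so public deposits are unchanged → 0.
Currency deposit $89 billion: non-bank counterparties' bank balances rise → +$89B.
OMO purchase (from banks) $461 billion: the counterparty is a bank, so public deposits are unchanged → 0.
Government account inflow $273 billion: non-bank counterparties' bank balances fall → −$273B.
Net: 0 + 89 + 0 − 273 = -$184 billion.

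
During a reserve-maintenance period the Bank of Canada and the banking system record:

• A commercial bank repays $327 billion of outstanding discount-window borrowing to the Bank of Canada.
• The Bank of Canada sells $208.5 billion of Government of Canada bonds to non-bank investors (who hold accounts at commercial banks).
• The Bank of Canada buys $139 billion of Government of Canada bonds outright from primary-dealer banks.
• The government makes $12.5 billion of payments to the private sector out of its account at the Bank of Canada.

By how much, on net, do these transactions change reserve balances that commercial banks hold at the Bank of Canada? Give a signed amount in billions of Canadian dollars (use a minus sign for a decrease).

Discount-window repayment $327 billion: repayment is debited from reserves → −$327B.
Asset sale (to non-banks) $208.5 billion: the non-bank buyers' banks settle from reserves → −$208.5B.
OMO purchase (from banks) $139 billion: the Bank of Canada pays by crediting reserve accounts → +$139B.
Government spending $12.5 billion: government payments flow into bank reserve accounts → +$12.5B.
Net: −327 − 208.5 + 139 + 12.5 = -$384 billion.

-$384 billion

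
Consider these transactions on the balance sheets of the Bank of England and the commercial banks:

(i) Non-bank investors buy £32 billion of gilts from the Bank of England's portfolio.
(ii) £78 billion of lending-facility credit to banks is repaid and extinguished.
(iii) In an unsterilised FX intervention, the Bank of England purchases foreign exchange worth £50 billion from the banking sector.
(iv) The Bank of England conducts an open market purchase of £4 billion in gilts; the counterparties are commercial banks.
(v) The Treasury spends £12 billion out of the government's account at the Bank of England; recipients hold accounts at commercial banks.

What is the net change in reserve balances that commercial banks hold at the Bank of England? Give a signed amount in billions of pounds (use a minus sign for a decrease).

-£44 billion

Asset sale (to non-banks) £32 billion: the non-bank buyers' banks settle from reserves → −£32B.
Discount-window repayment £78 billion: repayment is debited from reserves → −£78B.
FX purchase £50 billion: the Bank of England pays by crediting reserve accounts → +£50B.
OMO purchase (from banks) £4 billion: the Bank of England pays by crediting reserve accounts → +£4B.
Government spending £12 billion: government payments flow into bank reserve accounts → +£12B.
Net: −32 − 78 + 50 + 4 + 12 = -£44 billion.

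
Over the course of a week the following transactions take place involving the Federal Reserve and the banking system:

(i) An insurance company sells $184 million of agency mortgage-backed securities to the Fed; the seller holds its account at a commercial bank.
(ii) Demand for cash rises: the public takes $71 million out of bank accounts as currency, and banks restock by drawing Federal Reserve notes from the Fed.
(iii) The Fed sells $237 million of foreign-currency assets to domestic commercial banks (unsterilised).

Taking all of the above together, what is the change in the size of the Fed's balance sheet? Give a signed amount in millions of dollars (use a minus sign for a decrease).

-$53 million

Asset purchase (from non-banks) $184 million: a Fed asset is acquired → +$184M.
Currency withdrawal $71 million: only the composition of liabilities changes → 0.
FX sale $237 million: a Fed asset is shed → −$237M.
Net: 184 + 0 − 237 = -$53 million.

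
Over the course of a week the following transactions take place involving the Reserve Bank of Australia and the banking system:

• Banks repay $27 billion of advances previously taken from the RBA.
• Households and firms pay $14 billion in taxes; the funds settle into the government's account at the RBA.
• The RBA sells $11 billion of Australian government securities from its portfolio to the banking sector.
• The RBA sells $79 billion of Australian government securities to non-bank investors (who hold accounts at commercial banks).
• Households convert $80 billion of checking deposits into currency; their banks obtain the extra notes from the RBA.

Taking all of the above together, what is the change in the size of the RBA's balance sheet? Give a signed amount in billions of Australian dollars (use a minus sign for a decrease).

Discount-window repayment $27 billion: an RBA asset is shed → −$27B.
Government account inflow $14 billion: only the composition of liabilities changes → 0.
OMO sale (to banks) $11 billion: an RBA asset is shed → −$11B.
Asset sale (to non-banks) $79 billion: an RBA asset is shed → −$79B.
Currency withdrawal $80 billion: only the composition of liabilities changes → 0.
Net: −27 + 0 − 11 − 79 + 0 = -$117 billion.

-$117 billion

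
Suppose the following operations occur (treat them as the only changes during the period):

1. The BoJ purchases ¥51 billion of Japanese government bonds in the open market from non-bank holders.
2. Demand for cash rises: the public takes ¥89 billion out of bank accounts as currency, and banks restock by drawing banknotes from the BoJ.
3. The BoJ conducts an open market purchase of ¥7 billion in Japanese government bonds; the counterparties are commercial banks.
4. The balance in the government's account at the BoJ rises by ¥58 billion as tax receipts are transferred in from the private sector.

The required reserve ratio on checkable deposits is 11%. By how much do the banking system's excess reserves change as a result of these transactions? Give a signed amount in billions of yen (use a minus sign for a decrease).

-¥78.44 billion

Asset purchase (from non-banks) ¥51 billion: reserves +¥51B, deposits +¥51B.
Currency withdrawal ¥89 billion: reserves −¥89B, deposits −¥89B.
OMO purchase (from banks) ¥7 billion: reserves +¥7B, deposits 0.
Government account inflow ¥58 billion: reserves −¥58B, deposits −¥58B.
Totals: Δreserves = −¥89B, Δdeposits = −¥96B.
Δrequired reserves = 11% × −¥96B = −¥10.56B.
Δexcess reserves = Δreserves − Δrequired = −¥89B − (−¥10.56B) = -¥78.44 billion.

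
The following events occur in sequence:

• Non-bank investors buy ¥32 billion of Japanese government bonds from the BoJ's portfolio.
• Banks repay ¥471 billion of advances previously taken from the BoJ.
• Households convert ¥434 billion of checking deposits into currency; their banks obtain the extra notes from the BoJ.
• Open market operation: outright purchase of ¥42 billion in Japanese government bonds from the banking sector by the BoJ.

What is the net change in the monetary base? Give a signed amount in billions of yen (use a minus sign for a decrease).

-¥461 billion

BoJ balance sheet:
  Assets:      Securities +¥10B, Loans to banks −¥471B
  Liabilities: Bank reserves −¥895B, Currency in circulation +¥434B
Commercial banking system:
  Assets:      Reserves at CB −¥895B, Securities −¥42B
  Liabilities: Checkable deposits −¥466B, Borrowings from CB −¥471B
Monetary base = currency + reserves: +¥434B + (−¥895B) = -¥461 billion.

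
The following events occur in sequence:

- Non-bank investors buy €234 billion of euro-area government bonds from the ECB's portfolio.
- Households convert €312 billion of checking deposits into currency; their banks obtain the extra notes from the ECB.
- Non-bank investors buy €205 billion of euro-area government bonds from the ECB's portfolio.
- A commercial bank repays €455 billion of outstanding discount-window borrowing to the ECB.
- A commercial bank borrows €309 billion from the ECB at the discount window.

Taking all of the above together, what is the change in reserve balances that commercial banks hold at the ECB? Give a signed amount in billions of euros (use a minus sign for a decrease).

Asset sale (to non-banks) €234 billion: the non-bank buyers' banks settle from reserves → −€234B.
Currency withdrawal €312 billion: banks swap reserves for currency → −€312B.
Asset sale (to non-banks) €205 billion: the non-bank buyers' banks settle from reserves → −€205B.
Discount-window repayment €455 billion: repayment is debited from reserves → −€455B.
Discount-window loan €309 billion: the loan is credited to the bank's reserve account → +€309B.
Net: −234 − 312 − 205 − 455 + 309 = -€897 billion.

-€897 billion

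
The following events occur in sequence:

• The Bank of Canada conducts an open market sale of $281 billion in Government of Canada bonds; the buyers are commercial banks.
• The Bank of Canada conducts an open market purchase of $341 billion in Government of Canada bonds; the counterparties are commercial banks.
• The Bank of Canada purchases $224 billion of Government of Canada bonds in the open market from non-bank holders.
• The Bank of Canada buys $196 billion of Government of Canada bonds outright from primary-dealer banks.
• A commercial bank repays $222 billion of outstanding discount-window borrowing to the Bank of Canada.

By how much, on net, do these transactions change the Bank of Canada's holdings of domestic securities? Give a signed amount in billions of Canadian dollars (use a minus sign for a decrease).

+$480 billion

Bank of Canada balance sheet:
  Assets:      Securities +$480B, Loans to banks −$222B
  Liabilities: Bank reserves +$258B
So the change in the Bank of Canada's holdings of domestic securities is +$480 billion.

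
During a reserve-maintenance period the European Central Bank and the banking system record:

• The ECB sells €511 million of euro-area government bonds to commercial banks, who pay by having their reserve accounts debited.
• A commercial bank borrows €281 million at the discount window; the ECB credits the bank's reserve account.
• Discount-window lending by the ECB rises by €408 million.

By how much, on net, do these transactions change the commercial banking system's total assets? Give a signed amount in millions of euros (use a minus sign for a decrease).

+€689 million

OMO sale (to banks) €511 million: just an asset swap on bank balance sheets → 0.
Discount-window loan €281 million: bank balance sheets expand → +€281M.
Discount-window loan €408 million: bank balance sheets expand → +€408M.
Net: 0 + 281 + 408 = +€689 million.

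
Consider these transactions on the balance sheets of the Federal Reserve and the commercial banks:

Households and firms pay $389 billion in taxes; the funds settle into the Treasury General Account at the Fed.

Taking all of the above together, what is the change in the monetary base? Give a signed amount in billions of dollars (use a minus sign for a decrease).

Government account inflow $389 billion: reserves shift to a non-base liability → −$389B.

-$389 billion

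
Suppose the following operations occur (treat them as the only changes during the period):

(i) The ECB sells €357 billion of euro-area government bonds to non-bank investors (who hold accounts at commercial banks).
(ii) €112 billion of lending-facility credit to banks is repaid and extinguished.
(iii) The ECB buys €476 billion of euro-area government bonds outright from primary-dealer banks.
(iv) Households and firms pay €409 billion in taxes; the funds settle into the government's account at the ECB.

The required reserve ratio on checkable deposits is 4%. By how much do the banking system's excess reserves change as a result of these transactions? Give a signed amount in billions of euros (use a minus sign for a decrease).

-€371.36 billion

Asset sale (to non-banks) €357 billion: reserves −€357B, deposits −€357B.
Discount-window repayment €112 billion: reserves −€112B, deposits 0.
OMO purchase (from banks) €476 billion: reserves +€476B, deposits 0.
Government account inflow €409 billion: reserves −€409B, deposits −€409B.
Totals: Δreserves = −€402B, Δdeposits = −€766B.
Δrequired reserves = 4% × −€766B = −€30.64B.
Δexcess reserves = Δreserves − Δrequired = −€402B − (−€30.64B) = -€371.36 billion.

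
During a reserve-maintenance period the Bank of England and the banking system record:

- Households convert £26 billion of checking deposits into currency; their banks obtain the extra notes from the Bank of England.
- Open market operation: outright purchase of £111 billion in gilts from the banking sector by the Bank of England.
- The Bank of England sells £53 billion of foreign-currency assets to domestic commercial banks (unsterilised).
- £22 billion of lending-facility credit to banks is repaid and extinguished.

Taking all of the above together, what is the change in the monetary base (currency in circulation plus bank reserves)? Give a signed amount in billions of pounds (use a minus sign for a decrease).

+£36 billion

Bank of England balance sheet:
  Assets:      Securities +£111B, Loans to banks −£22B, Foreign assets −£53B
  Liabilities: Bank reserves +£10B, Currency in circulation +£26B
Monetary base = currency + reserves: +£26B + (+£10B) = +£36 billion.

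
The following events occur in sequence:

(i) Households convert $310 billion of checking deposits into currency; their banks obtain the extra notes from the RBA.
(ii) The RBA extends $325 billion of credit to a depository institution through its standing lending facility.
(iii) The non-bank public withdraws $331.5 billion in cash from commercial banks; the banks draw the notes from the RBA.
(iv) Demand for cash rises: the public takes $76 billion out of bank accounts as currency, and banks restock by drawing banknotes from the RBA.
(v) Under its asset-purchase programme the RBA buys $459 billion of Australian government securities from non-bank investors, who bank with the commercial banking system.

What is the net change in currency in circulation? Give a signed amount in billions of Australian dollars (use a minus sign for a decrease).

Currency withdrawal $310 billion: notes leave the central bank → +$310B.
Discount-window loan $325 billion: no currency enters or leaves circulation → 0.
Currency withdrawal $331.5 billion: notes leave the central bank → +$331.5B.
Currency withdrawal $76 billion: notes leave the central bank → +$76B.
Asset purchase (from non-banks) $459 billion: no currency enters or leaves circulation → 0.
Net: 310 + 0 + 331.5 + 76 + 0 = +$717.5 billion.

+$717.5 billion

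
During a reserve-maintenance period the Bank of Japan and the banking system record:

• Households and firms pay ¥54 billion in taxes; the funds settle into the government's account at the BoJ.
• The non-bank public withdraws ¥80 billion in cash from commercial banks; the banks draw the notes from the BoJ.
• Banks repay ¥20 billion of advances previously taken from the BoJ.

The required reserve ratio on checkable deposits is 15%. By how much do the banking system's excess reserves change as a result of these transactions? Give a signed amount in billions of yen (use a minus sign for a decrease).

-¥133.9 billion

Government account inflow ¥54 billion: reserves −¥54B, deposits −¥54B.
Currency withdrawal ¥80 billion: reserves −¥80B, deposits −¥80B.
Discount-window repayment ¥20 billion: reserves −¥20B, deposits 0.
Totals: Δreserves = −¥154B, Δdeposits = −¥134B.
Δrequired reserves = 15% × −¥134B = −¥20.1B.
Δexcess reserves = Δreserves − Δrequired = −¥154B − (−¥20.1B) = -¥133.9 billion.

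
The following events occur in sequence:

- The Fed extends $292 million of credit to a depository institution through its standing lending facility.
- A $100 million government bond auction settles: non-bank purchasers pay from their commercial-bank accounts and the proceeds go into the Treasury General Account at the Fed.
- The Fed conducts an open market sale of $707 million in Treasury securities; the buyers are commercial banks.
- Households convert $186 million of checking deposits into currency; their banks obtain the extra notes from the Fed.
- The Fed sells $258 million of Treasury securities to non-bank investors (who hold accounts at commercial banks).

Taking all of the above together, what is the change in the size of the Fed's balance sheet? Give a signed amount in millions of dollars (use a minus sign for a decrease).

Fed balance sheet:
  Assets:      Securities −$965M, Loans to banks +$292M
  Liabilities: Bank reserves −$959M, Currency in circulation +$186M, Government deposits +$100M
Commercial banking system:
  Assets:      Reserves at CB −$959M, Securities +$707M
  Liabilities: Checkable deposits −$544M, Borrowings from CB +$292M
Change in total Fed assets = -$673 million.

-$673 million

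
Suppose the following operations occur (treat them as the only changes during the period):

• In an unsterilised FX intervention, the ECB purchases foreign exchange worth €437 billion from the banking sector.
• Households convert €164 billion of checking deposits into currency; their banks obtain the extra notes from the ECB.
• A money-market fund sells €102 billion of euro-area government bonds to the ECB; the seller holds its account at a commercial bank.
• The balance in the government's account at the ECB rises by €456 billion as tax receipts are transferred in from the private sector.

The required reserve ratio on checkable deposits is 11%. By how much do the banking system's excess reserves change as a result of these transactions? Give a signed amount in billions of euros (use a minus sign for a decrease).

FX purchase €437 billion: reserves +€437B, deposits 0.
Currency withdrawal €164 billion: reserves −€164B, deposits −€164B.
Asset purchase (from non-banks) €102 billion: reserves +€102B, deposits +€102B.
Government account inflow €456 billion: reserves −€456B, deposits −€456B.
Totals: Δreserves = −€81B, Δdeposits = −€518B.
Δrequired reserves = 11% × −€518B = −€56.98B.
Δexcess reserves = Δreserves − Δrequired = −€81B − (−€56.98B) = -€24.02 billion.

-€24.02 billion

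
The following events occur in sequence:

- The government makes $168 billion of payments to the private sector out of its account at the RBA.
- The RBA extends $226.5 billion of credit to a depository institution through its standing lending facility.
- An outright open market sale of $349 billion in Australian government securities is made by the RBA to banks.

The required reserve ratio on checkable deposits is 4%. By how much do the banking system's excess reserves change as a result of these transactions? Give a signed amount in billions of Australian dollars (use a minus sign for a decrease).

Government spending $168 billion: reserves +$168B, deposits +$168B.
Discount-window loan $226.5 billion: reserves +$226.5B, deposits 0.
OMO sale (to banks) $349 billion: reserves −$349B, deposits 0.
Totals: Δreserves = +$45.5B, Δdeposits = +$168B.
Δrequired reserves = 4% × +$168B = +$6.72B.
Δexcess reserves = Δreserves − Δrequired = +$45.5B − (+$6.72B) = +$38.78 billion.

+$38.78 billion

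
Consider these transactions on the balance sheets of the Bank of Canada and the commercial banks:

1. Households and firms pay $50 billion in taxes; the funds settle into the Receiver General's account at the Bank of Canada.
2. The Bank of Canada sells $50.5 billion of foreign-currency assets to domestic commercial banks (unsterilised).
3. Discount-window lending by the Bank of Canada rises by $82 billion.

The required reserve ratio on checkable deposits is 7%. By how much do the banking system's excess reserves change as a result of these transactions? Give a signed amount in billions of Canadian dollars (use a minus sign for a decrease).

Government account inflow $50 billion: reserves −$50B, deposits −$50B.
FX sale $50.5 billion: reserves −$50.5B, deposits 0.
Discount-window loan $82 billion: reserves +$82B, deposits 0.
Totals: Δreserves = −$18.5B, Δdeposits = −$50B.
Δrequired reserves = 7% × −$50B = −$3.5B.
Δexcess reserves = Δreserves − Δrequired = −$18.5B − (−$3.5B) = -$15 billion.

-$15 billion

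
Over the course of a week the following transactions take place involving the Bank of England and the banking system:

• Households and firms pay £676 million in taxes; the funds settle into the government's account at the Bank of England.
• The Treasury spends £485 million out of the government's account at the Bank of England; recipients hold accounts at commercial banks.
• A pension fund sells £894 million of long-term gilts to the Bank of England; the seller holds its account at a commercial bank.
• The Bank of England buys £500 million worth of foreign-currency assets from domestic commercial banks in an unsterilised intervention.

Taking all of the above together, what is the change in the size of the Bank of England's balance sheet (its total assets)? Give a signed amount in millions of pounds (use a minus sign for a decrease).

Government account inflow £676 million: only the composition of liabilities changes → 0.
Government spending £485 million: only the composition of liabilities changes → 0.
Asset purchase (from non-banks) £894 million: a Bank of England asset is acquired → +£894M.
FX purchase £500 million: a Bank of England asset is acquired → +£500M.
Net: 0 + 0 + 894 + 500 = +£1394 million.

+£1394 million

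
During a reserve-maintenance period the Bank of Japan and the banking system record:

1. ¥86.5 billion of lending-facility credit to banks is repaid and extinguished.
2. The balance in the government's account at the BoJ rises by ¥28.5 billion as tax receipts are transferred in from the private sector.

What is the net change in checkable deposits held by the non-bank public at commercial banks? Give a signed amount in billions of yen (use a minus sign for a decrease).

BoJ balance sheet:
  Assets:      Loans to banks −¥86.5B
  Liabilities: Bank reserves −¥115B, Government deposits +¥28.5B
Commercial banking system:
  Assets:      Reserves at CB −¥115B
  Liabilities: Checkable deposits −¥28.5B, Borrowings from CB −¥86.5B
So the change in checkable deposits held by the non-bank public at commercial banks is -¥28.5 billion.

-¥28.5 billion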